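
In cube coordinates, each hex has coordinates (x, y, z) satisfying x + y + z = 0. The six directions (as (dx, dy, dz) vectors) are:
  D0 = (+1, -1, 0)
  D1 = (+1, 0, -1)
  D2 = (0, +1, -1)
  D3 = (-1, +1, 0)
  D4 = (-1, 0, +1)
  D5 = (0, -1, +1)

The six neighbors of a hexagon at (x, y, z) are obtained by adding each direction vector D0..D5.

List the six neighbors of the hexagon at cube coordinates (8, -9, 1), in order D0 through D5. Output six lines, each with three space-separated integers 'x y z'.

Center: (8, -9, 1). Add each direction:
  D0: (8, -9, 1) + (1, -1, 0) = (9, -10, 1)
  D1: (8, -9, 1) + (1, 0, -1) = (9, -9, 0)
  D2: (8, -9, 1) + (0, 1, -1) = (8, -8, 0)
  D3: (8, -9, 1) + (-1, 1, 0) = (7, -8, 1)
  D4: (8, -9, 1) + (-1, 0, 1) = (7, -9, 2)
  D5: (8, -9, 1) + (0, -1, 1) = (8, -10, 2)

Answer: 9 -10 1
9 -9 0
8 -8 0
7 -8 1
7 -9 2
8 -10 2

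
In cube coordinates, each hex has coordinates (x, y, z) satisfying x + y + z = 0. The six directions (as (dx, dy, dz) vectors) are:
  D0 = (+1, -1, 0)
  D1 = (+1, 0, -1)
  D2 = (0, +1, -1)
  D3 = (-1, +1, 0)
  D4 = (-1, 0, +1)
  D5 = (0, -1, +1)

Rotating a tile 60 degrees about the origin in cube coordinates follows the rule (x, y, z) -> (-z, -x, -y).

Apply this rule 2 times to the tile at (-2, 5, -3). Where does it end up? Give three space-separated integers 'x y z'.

Answer: 5 -3 -2

Derivation:
Start: (-2, 5, -3)
Step 1: (-2, 5, -3) -> (-(-3), -(-2), -(5)) = (3, 2, -5)
Step 2: (3, 2, -5) -> (-(-5), -(3), -(2)) = (5, -3, -2)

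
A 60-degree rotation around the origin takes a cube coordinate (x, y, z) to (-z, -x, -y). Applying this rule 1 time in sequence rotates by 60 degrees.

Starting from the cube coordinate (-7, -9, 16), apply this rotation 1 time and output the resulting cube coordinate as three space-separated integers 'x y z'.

Answer: -16 7 9

Derivation:
Start: (-7, -9, 16)
Step 1: (-7, -9, 16) -> (-(16), -(-7), -(-9)) = (-16, 7, 9)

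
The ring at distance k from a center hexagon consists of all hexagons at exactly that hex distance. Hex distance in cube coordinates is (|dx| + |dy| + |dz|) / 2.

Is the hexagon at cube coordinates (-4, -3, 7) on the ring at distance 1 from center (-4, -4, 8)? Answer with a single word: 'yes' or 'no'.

Answer: yes

Derivation:
|px - cx| = |-4 - (-4)| = 0
|py - cy| = |-3 - (-4)| = 1
|pz - cz| = |7 - 8| = 1
distance = (0+1+1)/2 = 2/2 = 1
radius = 1; distance == radius -> yes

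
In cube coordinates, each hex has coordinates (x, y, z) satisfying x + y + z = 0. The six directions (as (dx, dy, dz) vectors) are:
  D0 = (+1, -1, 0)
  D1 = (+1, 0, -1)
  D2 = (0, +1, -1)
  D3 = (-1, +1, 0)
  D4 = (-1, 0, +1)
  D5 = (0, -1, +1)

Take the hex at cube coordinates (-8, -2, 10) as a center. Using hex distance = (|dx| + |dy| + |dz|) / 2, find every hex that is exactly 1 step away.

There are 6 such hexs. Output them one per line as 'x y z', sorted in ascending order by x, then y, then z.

Walk ring at distance 1 from (-8, -2, 10):
Start at center + D4*1 = (-9, -2, 11)
  hex 0: (-9, -2, 11)
  hex 1: (-8, -3, 11)
  hex 2: (-7, -3, 10)
  hex 3: (-7, -2, 9)
  hex 4: (-8, -1, 9)
  hex 5: (-9, -1, 10)
Sorted: 6 hexes.

Answer: -9 -2 11
-9 -1 10
-8 -3 11
-8 -1 9
-7 -3 10
-7 -2 9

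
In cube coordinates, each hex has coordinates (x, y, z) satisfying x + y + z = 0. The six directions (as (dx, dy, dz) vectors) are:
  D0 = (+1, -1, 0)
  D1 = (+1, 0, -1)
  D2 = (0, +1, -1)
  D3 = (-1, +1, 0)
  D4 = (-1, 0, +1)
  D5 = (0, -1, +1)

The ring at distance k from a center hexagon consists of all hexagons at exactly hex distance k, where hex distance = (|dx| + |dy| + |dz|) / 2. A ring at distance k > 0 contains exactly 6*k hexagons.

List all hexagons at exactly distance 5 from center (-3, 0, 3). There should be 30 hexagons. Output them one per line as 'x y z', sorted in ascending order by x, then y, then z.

Answer: -8 0 8
-8 1 7
-8 2 6
-8 3 5
-8 4 4
-8 5 3
-7 -1 8
-7 5 2
-6 -2 8
-6 5 1
-5 -3 8
-5 5 0
-4 -4 8
-4 5 -1
-3 -5 8
-3 5 -2
-2 -5 7
-2 4 -2
-1 -5 6
-1 3 -2
0 -5 5
0 2 -2
1 -5 4
1 1 -2
2 -5 3
2 -4 2
2 -3 1
2 -2 0
2 -1 -1
2 0 -2

Derivation:
Walk ring at distance 5 from (-3, 0, 3):
Start at center + D4*5 = (-8, 0, 8)
  hex 0: (-8, 0, 8)
  hex 1: (-7, -1, 8)
  hex 2: (-6, -2, 8)
  hex 3: (-5, -3, 8)
  hex 4: (-4, -4, 8)
  hex 5: (-3, -5, 8)
  hex 6: (-2, -5, 7)
  hex 7: (-1, -5, 6)
  hex 8: (0, -5, 5)
  hex 9: (1, -5, 4)
  hex 10: (2, -5, 3)
  hex 11: (2, -4, 2)
  hex 12: (2, -3, 1)
  hex 13: (2, -2, 0)
  hex 14: (2, -1, -1)
  hex 15: (2, 0, -2)
  hex 16: (1, 1, -2)
  hex 17: (0, 2, -2)
  hex 18: (-1, 3, -2)
  hex 19: (-2, 4, -2)
  hex 20: (-3, 5, -2)
  hex 21: (-4, 5, -1)
  hex 22: (-5, 5, 0)
  hex 23: (-6, 5, 1)
  hex 24: (-7, 5, 2)
  hex 25: (-8, 5, 3)
  hex 26: (-8, 4, 4)
  hex 27: (-8, 3, 5)
  hex 28: (-8, 2, 6)
  hex 29: (-8, 1, 7)
Sorted: 30 hexes.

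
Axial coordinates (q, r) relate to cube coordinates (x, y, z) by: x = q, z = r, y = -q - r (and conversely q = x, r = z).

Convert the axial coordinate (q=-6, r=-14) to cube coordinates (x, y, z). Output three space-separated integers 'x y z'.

x = q = -6
z = r = -14
y = -x - z = -(-6) - (-14) = 20

Answer: -6 20 -14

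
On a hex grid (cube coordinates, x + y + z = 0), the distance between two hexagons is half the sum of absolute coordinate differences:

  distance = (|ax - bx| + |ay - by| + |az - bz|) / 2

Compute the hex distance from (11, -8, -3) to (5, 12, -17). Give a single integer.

|ax - bx| = |11 - 5| = 6
|ay - by| = |-8 - 12| = 20
|az - bz| = |-3 - (-17)| = 14
distance = (6 + 20 + 14) / 2 = 40 / 2 = 20

Answer: 20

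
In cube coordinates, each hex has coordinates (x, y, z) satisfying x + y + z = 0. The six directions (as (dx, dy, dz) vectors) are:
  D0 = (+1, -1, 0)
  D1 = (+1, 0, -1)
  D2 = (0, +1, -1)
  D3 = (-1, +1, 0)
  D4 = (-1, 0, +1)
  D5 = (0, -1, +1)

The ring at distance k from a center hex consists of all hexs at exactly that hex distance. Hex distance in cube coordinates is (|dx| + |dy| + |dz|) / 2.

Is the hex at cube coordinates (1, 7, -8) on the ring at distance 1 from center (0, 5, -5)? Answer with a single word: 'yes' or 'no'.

Answer: no

Derivation:
|px - cx| = |1 - 0| = 1
|py - cy| = |7 - 5| = 2
|pz - cz| = |-8 - (-5)| = 3
distance = (1+2+3)/2 = 6/2 = 3
radius = 1; distance != radius -> no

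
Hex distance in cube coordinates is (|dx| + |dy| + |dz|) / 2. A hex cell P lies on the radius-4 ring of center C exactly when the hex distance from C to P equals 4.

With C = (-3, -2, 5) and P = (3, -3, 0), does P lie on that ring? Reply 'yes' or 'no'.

Answer: no

Derivation:
|px - cx| = |3 - (-3)| = 6
|py - cy| = |-3 - (-2)| = 1
|pz - cz| = |0 - 5| = 5
distance = (6+1+5)/2 = 12/2 = 6
radius = 4; distance != radius -> no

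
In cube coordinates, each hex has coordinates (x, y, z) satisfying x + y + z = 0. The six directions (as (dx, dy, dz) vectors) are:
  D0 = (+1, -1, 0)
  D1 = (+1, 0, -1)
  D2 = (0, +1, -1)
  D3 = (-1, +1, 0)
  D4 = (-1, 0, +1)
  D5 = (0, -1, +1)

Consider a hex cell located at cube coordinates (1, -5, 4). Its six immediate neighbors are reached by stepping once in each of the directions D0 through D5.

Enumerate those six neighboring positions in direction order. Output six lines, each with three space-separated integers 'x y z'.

Center: (1, -5, 4). Add each direction:
  D0: (1, -5, 4) + (1, -1, 0) = (2, -6, 4)
  D1: (1, -5, 4) + (1, 0, -1) = (2, -5, 3)
  D2: (1, -5, 4) + (0, 1, -1) = (1, -4, 3)
  D3: (1, -5, 4) + (-1, 1, 0) = (0, -4, 4)
  D4: (1, -5, 4) + (-1, 0, 1) = (0, -5, 5)
  D5: (1, -5, 4) + (0, -1, 1) = (1, -6, 5)

Answer: 2 -6 4
2 -5 3
1 -4 3
0 -4 4
0 -5 5
1 -6 5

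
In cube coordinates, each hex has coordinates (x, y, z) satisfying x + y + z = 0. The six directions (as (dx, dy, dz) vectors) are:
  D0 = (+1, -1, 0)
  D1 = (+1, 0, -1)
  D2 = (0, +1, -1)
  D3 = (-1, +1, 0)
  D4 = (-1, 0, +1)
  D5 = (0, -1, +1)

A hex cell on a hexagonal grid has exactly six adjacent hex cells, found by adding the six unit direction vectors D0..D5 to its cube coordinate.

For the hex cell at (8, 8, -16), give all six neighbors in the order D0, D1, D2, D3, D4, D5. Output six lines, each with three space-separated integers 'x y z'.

Center: (8, 8, -16). Add each direction:
  D0: (8, 8, -16) + (1, -1, 0) = (9, 7, -16)
  D1: (8, 8, -16) + (1, 0, -1) = (9, 8, -17)
  D2: (8, 8, -16) + (0, 1, -1) = (8, 9, -17)
  D3: (8, 8, -16) + (-1, 1, 0) = (7, 9, -16)
  D4: (8, 8, -16) + (-1, 0, 1) = (7, 8, -15)
  D5: (8, 8, -16) + (0, -1, 1) = (8, 7, -15)

Answer: 9 7 -16
9 8 -17
8 9 -17
7 9 -16
7 8 -15
8 7 -15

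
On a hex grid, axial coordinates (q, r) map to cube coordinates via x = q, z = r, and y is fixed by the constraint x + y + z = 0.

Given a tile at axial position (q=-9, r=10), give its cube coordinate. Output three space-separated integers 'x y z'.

x = q = -9
z = r = 10
y = -x - z = -(-9) - (10) = -1

Answer: -9 -1 10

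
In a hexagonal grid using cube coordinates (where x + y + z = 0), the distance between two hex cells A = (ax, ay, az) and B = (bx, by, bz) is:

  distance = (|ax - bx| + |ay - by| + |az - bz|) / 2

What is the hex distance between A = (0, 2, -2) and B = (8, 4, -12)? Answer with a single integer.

|ax - bx| = |0 - 8| = 8
|ay - by| = |2 - 4| = 2
|az - bz| = |-2 - (-12)| = 10
distance = (8 + 2 + 10) / 2 = 20 / 2 = 10

Answer: 10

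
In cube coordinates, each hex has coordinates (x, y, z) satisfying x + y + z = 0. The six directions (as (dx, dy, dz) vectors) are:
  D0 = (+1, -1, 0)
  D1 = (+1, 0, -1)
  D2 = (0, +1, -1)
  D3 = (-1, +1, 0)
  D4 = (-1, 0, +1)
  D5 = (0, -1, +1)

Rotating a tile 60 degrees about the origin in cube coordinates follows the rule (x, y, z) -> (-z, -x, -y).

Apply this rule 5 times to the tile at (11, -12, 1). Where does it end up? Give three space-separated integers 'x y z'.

Start: (11, -12, 1)
Step 1: (11, -12, 1) -> (-(1), -(11), -(-12)) = (-1, -11, 12)
Step 2: (-1, -11, 12) -> (-(12), -(-1), -(-11)) = (-12, 1, 11)
Step 3: (-12, 1, 11) -> (-(11), -(-12), -(1)) = (-11, 12, -1)
Step 4: (-11, 12, -1) -> (-(-1), -(-11), -(12)) = (1, 11, -12)
Step 5: (1, 11, -12) -> (-(-12), -(1), -(11)) = (12, -1, -11)

Answer: 12 -1 -11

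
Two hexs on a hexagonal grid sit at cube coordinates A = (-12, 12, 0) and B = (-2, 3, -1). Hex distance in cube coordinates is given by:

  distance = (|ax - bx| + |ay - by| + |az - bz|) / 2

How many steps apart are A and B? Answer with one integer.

|ax - bx| = |-12 - (-2)| = 10
|ay - by| = |12 - 3| = 9
|az - bz| = |0 - (-1)| = 1
distance = (10 + 9 + 1) / 2 = 20 / 2 = 10

Answer: 10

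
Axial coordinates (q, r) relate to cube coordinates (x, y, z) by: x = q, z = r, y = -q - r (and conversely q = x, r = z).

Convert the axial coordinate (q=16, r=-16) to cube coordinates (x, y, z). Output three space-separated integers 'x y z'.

Answer: 16 0 -16

Derivation:
x = q = 16
z = r = -16
y = -x - z = -(16) - (-16) = 0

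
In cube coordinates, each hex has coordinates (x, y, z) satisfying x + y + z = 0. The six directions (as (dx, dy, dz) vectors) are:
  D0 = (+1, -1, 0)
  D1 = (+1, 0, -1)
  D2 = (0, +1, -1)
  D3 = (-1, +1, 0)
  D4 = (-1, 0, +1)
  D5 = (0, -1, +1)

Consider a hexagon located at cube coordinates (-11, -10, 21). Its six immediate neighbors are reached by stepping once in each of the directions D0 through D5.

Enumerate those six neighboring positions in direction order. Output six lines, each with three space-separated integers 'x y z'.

Center: (-11, -10, 21). Add each direction:
  D0: (-11, -10, 21) + (1, -1, 0) = (-10, -11, 21)
  D1: (-11, -10, 21) + (1, 0, -1) = (-10, -10, 20)
  D2: (-11, -10, 21) + (0, 1, -1) = (-11, -9, 20)
  D3: (-11, -10, 21) + (-1, 1, 0) = (-12, -9, 21)
  D4: (-11, -10, 21) + (-1, 0, 1) = (-12, -10, 22)
  D5: (-11, -10, 21) + (0, -1, 1) = (-11, -11, 22)

Answer: -10 -11 21
-10 -10 20
-11 -9 20
-12 -9 21
-12 -10 22
-11 -11 22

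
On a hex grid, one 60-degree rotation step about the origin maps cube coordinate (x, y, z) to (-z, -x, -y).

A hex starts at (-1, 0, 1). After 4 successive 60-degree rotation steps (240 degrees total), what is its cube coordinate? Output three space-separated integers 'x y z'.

Start: (-1, 0, 1)
Step 1: (-1, 0, 1) -> (-(1), -(-1), -(0)) = (-1, 1, 0)
Step 2: (-1, 1, 0) -> (-(0), -(-1), -(1)) = (0, 1, -1)
Step 3: (0, 1, -1) -> (-(-1), -(0), -(1)) = (1, 0, -1)
Step 4: (1, 0, -1) -> (-(-1), -(1), -(0)) = (1, -1, 0)

Answer: 1 -1 0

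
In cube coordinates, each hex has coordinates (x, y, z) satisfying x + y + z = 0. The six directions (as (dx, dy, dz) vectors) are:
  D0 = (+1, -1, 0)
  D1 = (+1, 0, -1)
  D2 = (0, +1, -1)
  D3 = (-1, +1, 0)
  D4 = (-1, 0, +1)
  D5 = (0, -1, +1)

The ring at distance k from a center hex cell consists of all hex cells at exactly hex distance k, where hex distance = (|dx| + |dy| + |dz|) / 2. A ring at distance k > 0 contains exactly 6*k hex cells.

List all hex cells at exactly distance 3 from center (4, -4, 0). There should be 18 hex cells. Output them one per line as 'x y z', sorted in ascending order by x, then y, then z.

Answer: 1 -4 3
1 -3 2
1 -2 1
1 -1 0
2 -5 3
2 -1 -1
3 -6 3
3 -1 -2
4 -7 3
4 -1 -3
5 -7 2
5 -2 -3
6 -7 1
6 -3 -3
7 -7 0
7 -6 -1
7 -5 -2
7 -4 -3

Derivation:
Walk ring at distance 3 from (4, -4, 0):
Start at center + D4*3 = (1, -4, 3)
  hex 0: (1, -4, 3)
  hex 1: (2, -5, 3)
  hex 2: (3, -6, 3)
  hex 3: (4, -7, 3)
  hex 4: (5, -7, 2)
  hex 5: (6, -7, 1)
  hex 6: (7, -7, 0)
  hex 7: (7, -6, -1)
  hex 8: (7, -5, -2)
  hex 9: (7, -4, -3)
  hex 10: (6, -3, -3)
  hex 11: (5, -2, -3)
  hex 12: (4, -1, -3)
  hex 13: (3, -1, -2)
  hex 14: (2, -1, -1)
  hex 15: (1, -1, 0)
  hex 16: (1, -2, 1)
  hex 17: (1, -3, 2)
Sorted: 18 hexes.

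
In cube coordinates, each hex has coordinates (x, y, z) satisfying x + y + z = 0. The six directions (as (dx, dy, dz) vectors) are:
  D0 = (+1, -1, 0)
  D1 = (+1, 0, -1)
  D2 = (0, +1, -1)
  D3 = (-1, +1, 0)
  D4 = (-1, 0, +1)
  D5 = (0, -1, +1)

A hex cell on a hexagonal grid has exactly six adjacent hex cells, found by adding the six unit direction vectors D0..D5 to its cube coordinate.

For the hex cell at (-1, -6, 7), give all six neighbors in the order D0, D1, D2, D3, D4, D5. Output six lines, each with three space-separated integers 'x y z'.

Answer: 0 -7 7
0 -6 6
-1 -5 6
-2 -5 7
-2 -6 8
-1 -7 8

Derivation:
Center: (-1, -6, 7). Add each direction:
  D0: (-1, -6, 7) + (1, -1, 0) = (0, -7, 7)
  D1: (-1, -6, 7) + (1, 0, -1) = (0, -6, 6)
  D2: (-1, -6, 7) + (0, 1, -1) = (-1, -5, 6)
  D3: (-1, -6, 7) + (-1, 1, 0) = (-2, -5, 7)
  D4: (-1, -6, 7) + (-1, 0, 1) = (-2, -6, 8)
  D5: (-1, -6, 7) + (0, -1, 1) = (-1, -7, 8)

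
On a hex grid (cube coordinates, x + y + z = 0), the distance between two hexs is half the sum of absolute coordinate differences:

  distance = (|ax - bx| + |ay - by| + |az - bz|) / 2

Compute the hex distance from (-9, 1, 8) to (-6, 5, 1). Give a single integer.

|ax - bx| = |-9 - (-6)| = 3
|ay - by| = |1 - 5| = 4
|az - bz| = |8 - 1| = 7
distance = (3 + 4 + 7) / 2 = 14 / 2 = 7

Answer: 7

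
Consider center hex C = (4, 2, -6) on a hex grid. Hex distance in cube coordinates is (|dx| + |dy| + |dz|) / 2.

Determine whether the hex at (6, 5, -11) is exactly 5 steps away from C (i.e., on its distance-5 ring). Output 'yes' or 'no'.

|px - cx| = |6 - 4| = 2
|py - cy| = |5 - 2| = 3
|pz - cz| = |-11 - (-6)| = 5
distance = (2+3+5)/2 = 10/2 = 5
radius = 5; distance == radius -> yes

Answer: yes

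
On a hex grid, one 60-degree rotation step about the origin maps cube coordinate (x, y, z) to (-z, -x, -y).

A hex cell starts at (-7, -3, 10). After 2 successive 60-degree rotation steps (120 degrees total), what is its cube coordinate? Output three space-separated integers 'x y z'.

Start: (-7, -3, 10)
Step 1: (-7, -3, 10) -> (-(10), -(-7), -(-3)) = (-10, 7, 3)
Step 2: (-10, 7, 3) -> (-(3), -(-10), -(7)) = (-3, 10, -7)

Answer: -3 10 -7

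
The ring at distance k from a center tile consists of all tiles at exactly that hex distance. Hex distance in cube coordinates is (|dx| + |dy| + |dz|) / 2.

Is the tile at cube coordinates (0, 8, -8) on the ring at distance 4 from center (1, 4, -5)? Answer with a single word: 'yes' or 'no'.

|px - cx| = |0 - 1| = 1
|py - cy| = |8 - 4| = 4
|pz - cz| = |-8 - (-5)| = 3
distance = (1+4+3)/2 = 8/2 = 4
radius = 4; distance == radius -> yes

Answer: yes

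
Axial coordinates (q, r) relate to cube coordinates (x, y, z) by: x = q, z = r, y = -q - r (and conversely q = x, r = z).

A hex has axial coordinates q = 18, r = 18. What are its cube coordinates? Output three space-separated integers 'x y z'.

Answer: 18 -36 18

Derivation:
x = q = 18
z = r = 18
y = -x - z = -(18) - (18) = -36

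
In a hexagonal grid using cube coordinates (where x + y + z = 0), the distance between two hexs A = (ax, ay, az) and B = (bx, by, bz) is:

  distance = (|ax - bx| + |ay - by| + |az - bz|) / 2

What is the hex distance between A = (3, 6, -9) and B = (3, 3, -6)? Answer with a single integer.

|ax - bx| = |3 - 3| = 0
|ay - by| = |6 - 3| = 3
|az - bz| = |-9 - (-6)| = 3
distance = (0 + 3 + 3) / 2 = 6 / 2 = 3

Answer: 3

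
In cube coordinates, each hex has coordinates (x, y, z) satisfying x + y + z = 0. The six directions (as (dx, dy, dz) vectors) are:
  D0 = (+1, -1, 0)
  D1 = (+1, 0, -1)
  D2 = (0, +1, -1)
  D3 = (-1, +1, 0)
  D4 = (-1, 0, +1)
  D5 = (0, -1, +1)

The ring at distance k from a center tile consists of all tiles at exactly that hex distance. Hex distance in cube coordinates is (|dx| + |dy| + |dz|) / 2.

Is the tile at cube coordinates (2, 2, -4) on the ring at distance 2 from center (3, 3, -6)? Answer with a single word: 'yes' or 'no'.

|px - cx| = |2 - 3| = 1
|py - cy| = |2 - 3| = 1
|pz - cz| = |-4 - (-6)| = 2
distance = (1+1+2)/2 = 4/2 = 2
radius = 2; distance == radius -> yes

Answer: yes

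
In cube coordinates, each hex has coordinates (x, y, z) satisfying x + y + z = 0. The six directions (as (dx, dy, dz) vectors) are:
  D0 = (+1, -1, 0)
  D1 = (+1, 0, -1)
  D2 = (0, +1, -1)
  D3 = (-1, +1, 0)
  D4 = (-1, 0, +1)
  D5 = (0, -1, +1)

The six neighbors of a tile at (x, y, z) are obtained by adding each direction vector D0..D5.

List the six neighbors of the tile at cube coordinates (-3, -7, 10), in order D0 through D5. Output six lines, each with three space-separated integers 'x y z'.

Center: (-3, -7, 10). Add each direction:
  D0: (-3, -7, 10) + (1, -1, 0) = (-2, -8, 10)
  D1: (-3, -7, 10) + (1, 0, -1) = (-2, -7, 9)
  D2: (-3, -7, 10) + (0, 1, -1) = (-3, -6, 9)
  D3: (-3, -7, 10) + (-1, 1, 0) = (-4, -6, 10)
  D4: (-3, -7, 10) + (-1, 0, 1) = (-4, -7, 11)
  D5: (-3, -7, 10) + (0, -1, 1) = (-3, -8, 11)

Answer: -2 -8 10
-2 -7 9
-3 -6 9
-4 -6 10
-4 -7 11
-3 -8 11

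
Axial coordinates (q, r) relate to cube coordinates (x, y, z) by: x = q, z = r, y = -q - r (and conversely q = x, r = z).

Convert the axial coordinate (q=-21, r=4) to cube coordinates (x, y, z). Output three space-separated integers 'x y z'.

x = q = -21
z = r = 4
y = -x - z = -(-21) - (4) = 17

Answer: -21 17 4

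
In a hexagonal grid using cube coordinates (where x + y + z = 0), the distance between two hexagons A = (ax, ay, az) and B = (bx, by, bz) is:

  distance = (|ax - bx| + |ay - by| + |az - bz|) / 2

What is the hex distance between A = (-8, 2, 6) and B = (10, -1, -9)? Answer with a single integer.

Answer: 18

Derivation:
|ax - bx| = |-8 - 10| = 18
|ay - by| = |2 - (-1)| = 3
|az - bz| = |6 - (-9)| = 15
distance = (18 + 3 + 15) / 2 = 36 / 2 = 18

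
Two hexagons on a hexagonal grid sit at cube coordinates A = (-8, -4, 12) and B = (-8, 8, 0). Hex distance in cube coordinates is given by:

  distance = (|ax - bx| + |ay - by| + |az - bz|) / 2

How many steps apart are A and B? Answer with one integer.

Answer: 12

Derivation:
|ax - bx| = |-8 - (-8)| = 0
|ay - by| = |-4 - 8| = 12
|az - bz| = |12 - 0| = 12
distance = (0 + 12 + 12) / 2 = 24 / 2 = 12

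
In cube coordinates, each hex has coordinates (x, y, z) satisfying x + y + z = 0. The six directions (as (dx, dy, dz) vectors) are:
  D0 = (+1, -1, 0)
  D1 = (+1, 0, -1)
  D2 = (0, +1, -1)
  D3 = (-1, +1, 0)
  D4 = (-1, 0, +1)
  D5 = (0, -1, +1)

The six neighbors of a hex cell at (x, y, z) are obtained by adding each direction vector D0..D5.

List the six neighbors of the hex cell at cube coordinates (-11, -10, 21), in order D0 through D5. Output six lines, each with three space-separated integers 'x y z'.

Answer: -10 -11 21
-10 -10 20
-11 -9 20
-12 -9 21
-12 -10 22
-11 -11 22

Derivation:
Center: (-11, -10, 21). Add each direction:
  D0: (-11, -10, 21) + (1, -1, 0) = (-10, -11, 21)
  D1: (-11, -10, 21) + (1, 0, -1) = (-10, -10, 20)
  D2: (-11, -10, 21) + (0, 1, -1) = (-11, -9, 20)
  D3: (-11, -10, 21) + (-1, 1, 0) = (-12, -9, 21)
  D4: (-11, -10, 21) + (-1, 0, 1) = (-12, -10, 22)
  D5: (-11, -10, 21) + (0, -1, 1) = (-11, -11, 22)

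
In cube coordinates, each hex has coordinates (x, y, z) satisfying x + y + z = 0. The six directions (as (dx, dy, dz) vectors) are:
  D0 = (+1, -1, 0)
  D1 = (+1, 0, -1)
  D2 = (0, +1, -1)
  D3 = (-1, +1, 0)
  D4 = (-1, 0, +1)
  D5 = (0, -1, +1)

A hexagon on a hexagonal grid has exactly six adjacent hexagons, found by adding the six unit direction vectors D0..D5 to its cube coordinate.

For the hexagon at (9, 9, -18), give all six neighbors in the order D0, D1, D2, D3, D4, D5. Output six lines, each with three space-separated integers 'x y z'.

Center: (9, 9, -18). Add each direction:
  D0: (9, 9, -18) + (1, -1, 0) = (10, 8, -18)
  D1: (9, 9, -18) + (1, 0, -1) = (10, 9, -19)
  D2: (9, 9, -18) + (0, 1, -1) = (9, 10, -19)
  D3: (9, 9, -18) + (-1, 1, 0) = (8, 10, -18)
  D4: (9, 9, -18) + (-1, 0, 1) = (8, 9, -17)
  D5: (9, 9, -18) + (0, -1, 1) = (9, 8, -17)

Answer: 10 8 -18
10 9 -19
9 10 -19
8 10 -18
8 9 -17
9 8 -17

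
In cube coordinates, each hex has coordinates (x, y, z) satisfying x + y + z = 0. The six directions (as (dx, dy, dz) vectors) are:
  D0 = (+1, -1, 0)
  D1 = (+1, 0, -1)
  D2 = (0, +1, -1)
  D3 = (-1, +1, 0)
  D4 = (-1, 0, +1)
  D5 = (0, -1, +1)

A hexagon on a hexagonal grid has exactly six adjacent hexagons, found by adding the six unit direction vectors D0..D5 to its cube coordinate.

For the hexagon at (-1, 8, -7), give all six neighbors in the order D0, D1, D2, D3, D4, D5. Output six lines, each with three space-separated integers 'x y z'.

Center: (-1, 8, -7). Add each direction:
  D0: (-1, 8, -7) + (1, -1, 0) = (0, 7, -7)
  D1: (-1, 8, -7) + (1, 0, -1) = (0, 8, -8)
  D2: (-1, 8, -7) + (0, 1, -1) = (-1, 9, -8)
  D3: (-1, 8, -7) + (-1, 1, 0) = (-2, 9, -7)
  D4: (-1, 8, -7) + (-1, 0, 1) = (-2, 8, -6)
  D5: (-1, 8, -7) + (0, -1, 1) = (-1, 7, -6)

Answer: 0 7 -7
0 8 -8
-1 9 -8
-2 9 -7
-2 8 -6
-1 7 -6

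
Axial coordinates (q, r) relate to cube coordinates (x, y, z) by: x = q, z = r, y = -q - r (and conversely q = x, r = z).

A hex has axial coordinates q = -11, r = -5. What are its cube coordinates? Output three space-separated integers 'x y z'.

x = q = -11
z = r = -5
y = -x - z = -(-11) - (-5) = 16

Answer: -11 16 -5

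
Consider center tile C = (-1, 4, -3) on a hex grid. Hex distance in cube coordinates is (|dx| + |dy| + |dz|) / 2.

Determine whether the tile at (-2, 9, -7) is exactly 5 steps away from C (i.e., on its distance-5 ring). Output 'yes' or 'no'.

Answer: yes

Derivation:
|px - cx| = |-2 - (-1)| = 1
|py - cy| = |9 - 4| = 5
|pz - cz| = |-7 - (-3)| = 4
distance = (1+5+4)/2 = 10/2 = 5
radius = 5; distance == radius -> yes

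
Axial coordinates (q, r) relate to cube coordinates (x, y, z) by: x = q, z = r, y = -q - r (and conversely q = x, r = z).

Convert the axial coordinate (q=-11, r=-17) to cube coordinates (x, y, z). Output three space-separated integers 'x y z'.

Answer: -11 28 -17

Derivation:
x = q = -11
z = r = -17
y = -x - z = -(-11) - (-17) = 28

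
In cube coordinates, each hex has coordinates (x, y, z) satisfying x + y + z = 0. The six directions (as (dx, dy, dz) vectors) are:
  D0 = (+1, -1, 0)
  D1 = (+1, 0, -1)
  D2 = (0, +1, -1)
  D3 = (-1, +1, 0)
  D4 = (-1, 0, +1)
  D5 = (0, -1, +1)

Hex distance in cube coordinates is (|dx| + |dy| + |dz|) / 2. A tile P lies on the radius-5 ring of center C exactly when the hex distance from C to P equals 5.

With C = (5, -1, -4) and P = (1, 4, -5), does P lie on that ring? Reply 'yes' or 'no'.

Answer: yes

Derivation:
|px - cx| = |1 - 5| = 4
|py - cy| = |4 - (-1)| = 5
|pz - cz| = |-5 - (-4)| = 1
distance = (4+5+1)/2 = 10/2 = 5
radius = 5; distance == radius -> yes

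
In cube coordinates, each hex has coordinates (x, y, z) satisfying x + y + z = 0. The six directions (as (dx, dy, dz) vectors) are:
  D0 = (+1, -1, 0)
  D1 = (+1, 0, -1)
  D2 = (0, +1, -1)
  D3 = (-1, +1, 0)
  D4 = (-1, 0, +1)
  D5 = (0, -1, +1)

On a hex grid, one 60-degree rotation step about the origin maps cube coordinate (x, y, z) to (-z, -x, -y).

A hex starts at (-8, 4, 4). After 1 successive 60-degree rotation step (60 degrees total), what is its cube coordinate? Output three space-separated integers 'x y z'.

Answer: -4 8 -4

Derivation:
Start: (-8, 4, 4)
Step 1: (-8, 4, 4) -> (-(4), -(-8), -(4)) = (-4, 8, -4)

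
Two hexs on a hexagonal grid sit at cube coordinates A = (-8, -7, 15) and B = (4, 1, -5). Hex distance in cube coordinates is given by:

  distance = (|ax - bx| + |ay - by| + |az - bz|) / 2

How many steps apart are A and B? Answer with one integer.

|ax - bx| = |-8 - 4| = 12
|ay - by| = |-7 - 1| = 8
|az - bz| = |15 - (-5)| = 20
distance = (12 + 8 + 20) / 2 = 40 / 2 = 20

Answer: 20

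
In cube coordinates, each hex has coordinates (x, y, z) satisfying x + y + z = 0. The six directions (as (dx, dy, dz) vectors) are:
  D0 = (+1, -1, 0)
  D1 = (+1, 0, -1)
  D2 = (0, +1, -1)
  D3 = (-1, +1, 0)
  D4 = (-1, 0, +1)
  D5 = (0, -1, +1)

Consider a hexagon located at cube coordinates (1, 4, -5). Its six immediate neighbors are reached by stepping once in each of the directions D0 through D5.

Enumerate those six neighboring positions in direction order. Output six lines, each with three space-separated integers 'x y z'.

Center: (1, 4, -5). Add each direction:
  D0: (1, 4, -5) + (1, -1, 0) = (2, 3, -5)
  D1: (1, 4, -5) + (1, 0, -1) = (2, 4, -6)
  D2: (1, 4, -5) + (0, 1, -1) = (1, 5, -6)
  D3: (1, 4, -5) + (-1, 1, 0) = (0, 5, -5)
  D4: (1, 4, -5) + (-1, 0, 1) = (0, 4, -4)
  D5: (1, 4, -5) + (0, -1, 1) = (1, 3, -4)

Answer: 2 3 -5
2 4 -6
1 5 -6
0 5 -5
0 4 -4
1 3 -4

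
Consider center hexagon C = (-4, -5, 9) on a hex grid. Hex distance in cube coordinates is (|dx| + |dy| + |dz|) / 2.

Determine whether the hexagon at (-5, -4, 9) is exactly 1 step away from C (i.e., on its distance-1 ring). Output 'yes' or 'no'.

Answer: yes

Derivation:
|px - cx| = |-5 - (-4)| = 1
|py - cy| = |-4 - (-5)| = 1
|pz - cz| = |9 - 9| = 0
distance = (1+1+0)/2 = 2/2 = 1
radius = 1; distance == radius -> yes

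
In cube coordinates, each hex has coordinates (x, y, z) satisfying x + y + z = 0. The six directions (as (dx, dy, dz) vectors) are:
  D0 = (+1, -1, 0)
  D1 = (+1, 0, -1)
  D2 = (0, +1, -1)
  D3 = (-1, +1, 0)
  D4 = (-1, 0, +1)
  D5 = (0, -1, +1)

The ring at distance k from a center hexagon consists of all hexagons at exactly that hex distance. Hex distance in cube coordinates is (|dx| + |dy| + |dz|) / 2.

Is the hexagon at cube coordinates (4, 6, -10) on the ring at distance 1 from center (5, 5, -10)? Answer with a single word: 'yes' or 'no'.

Answer: yes

Derivation:
|px - cx| = |4 - 5| = 1
|py - cy| = |6 - 5| = 1
|pz - cz| = |-10 - (-10)| = 0
distance = (1+1+0)/2 = 2/2 = 1
radius = 1; distance == radius -> yes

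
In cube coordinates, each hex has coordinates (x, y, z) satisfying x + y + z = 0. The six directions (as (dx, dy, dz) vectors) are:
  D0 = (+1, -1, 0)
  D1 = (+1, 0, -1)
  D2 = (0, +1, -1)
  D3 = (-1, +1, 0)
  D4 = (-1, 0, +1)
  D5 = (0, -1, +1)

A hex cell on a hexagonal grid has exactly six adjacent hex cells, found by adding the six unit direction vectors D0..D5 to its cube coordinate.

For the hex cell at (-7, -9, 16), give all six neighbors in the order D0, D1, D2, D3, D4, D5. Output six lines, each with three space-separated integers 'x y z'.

Answer: -6 -10 16
-6 -9 15
-7 -8 15
-8 -8 16
-8 -9 17
-7 -10 17

Derivation:
Center: (-7, -9, 16). Add each direction:
  D0: (-7, -9, 16) + (1, -1, 0) = (-6, -10, 16)
  D1: (-7, -9, 16) + (1, 0, -1) = (-6, -9, 15)
  D2: (-7, -9, 16) + (0, 1, -1) = (-7, -8, 15)
  D3: (-7, -9, 16) + (-1, 1, 0) = (-8, -8, 16)
  D4: (-7, -9, 16) + (-1, 0, 1) = (-8, -9, 17)
  D5: (-7, -9, 16) + (0, -1, 1) = (-7, -10, 17)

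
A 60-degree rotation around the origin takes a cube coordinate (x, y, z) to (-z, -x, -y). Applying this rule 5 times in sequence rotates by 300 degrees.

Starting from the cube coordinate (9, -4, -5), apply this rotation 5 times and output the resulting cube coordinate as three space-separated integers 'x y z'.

Start: (9, -4, -5)
Step 1: (9, -4, -5) -> (-(-5), -(9), -(-4)) = (5, -9, 4)
Step 2: (5, -9, 4) -> (-(4), -(5), -(-9)) = (-4, -5, 9)
Step 3: (-4, -5, 9) -> (-(9), -(-4), -(-5)) = (-9, 4, 5)
Step 4: (-9, 4, 5) -> (-(5), -(-9), -(4)) = (-5, 9, -4)
Step 5: (-5, 9, -4) -> (-(-4), -(-5), -(9)) = (4, 5, -9)

Answer: 4 5 -9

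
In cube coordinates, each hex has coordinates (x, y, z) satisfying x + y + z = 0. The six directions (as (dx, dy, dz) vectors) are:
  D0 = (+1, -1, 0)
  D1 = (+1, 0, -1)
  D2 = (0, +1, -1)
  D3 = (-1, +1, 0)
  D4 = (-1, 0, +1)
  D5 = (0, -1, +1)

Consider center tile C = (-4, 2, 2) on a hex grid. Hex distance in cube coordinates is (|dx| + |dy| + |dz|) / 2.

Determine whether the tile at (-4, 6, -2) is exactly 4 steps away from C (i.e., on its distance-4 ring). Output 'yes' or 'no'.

|px - cx| = |-4 - (-4)| = 0
|py - cy| = |6 - 2| = 4
|pz - cz| = |-2 - 2| = 4
distance = (0+4+4)/2 = 8/2 = 4
radius = 4; distance == radius -> yes

Answer: yes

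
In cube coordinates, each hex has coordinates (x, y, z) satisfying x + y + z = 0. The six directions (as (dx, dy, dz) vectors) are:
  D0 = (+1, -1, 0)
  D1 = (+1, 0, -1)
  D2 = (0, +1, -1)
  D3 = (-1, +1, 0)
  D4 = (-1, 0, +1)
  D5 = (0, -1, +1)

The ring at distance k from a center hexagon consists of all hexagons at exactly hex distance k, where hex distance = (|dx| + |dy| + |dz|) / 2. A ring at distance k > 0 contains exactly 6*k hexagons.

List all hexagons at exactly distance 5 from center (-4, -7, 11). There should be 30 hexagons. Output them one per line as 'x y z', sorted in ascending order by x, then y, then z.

Answer: -9 -7 16
-9 -6 15
-9 -5 14
-9 -4 13
-9 -3 12
-9 -2 11
-8 -8 16
-8 -2 10
-7 -9 16
-7 -2 9
-6 -10 16
-6 -2 8
-5 -11 16
-5 -2 7
-4 -12 16
-4 -2 6
-3 -12 15
-3 -3 6
-2 -12 14
-2 -4 6
-1 -12 13
-1 -5 6
0 -12 12
0 -6 6
1 -12 11
1 -11 10
1 -10 9
1 -9 8
1 -8 7
1 -7 6

Derivation:
Walk ring at distance 5 from (-4, -7, 11):
Start at center + D4*5 = (-9, -7, 16)
  hex 0: (-9, -7, 16)
  hex 1: (-8, -8, 16)
  hex 2: (-7, -9, 16)
  hex 3: (-6, -10, 16)
  hex 4: (-5, -11, 16)
  hex 5: (-4, -12, 16)
  hex 6: (-3, -12, 15)
  hex 7: (-2, -12, 14)
  hex 8: (-1, -12, 13)
  hex 9: (0, -12, 12)
  hex 10: (1, -12, 11)
  hex 11: (1, -11, 10)
  hex 12: (1, -10, 9)
  hex 13: (1, -9, 8)
  hex 14: (1, -8, 7)
  hex 15: (1, -7, 6)
  hex 16: (0, -6, 6)
  hex 17: (-1, -5, 6)
  hex 18: (-2, -4, 6)
  hex 19: (-3, -3, 6)
  hex 20: (-4, -2, 6)
  hex 21: (-5, -2, 7)
  hex 22: (-6, -2, 8)
  hex 23: (-7, -2, 9)
  hex 24: (-8, -2, 10)
  hex 25: (-9, -2, 11)
  hex 26: (-9, -3, 12)
  hex 27: (-9, -4, 13)
  hex 28: (-9, -5, 14)
  hex 29: (-9, -6, 15)
Sorted: 30 hexes.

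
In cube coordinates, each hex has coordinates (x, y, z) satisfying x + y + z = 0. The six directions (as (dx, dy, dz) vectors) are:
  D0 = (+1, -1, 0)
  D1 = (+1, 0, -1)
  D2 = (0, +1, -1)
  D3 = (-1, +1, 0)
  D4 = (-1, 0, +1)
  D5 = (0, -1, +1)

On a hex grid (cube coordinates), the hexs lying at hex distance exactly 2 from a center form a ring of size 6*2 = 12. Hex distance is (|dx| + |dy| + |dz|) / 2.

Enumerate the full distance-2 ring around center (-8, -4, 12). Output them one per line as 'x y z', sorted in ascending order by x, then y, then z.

Walk ring at distance 2 from (-8, -4, 12):
Start at center + D4*2 = (-10, -4, 14)
  hex 0: (-10, -4, 14)
  hex 1: (-9, -5, 14)
  hex 2: (-8, -6, 14)
  hex 3: (-7, -6, 13)
  hex 4: (-6, -6, 12)
  hex 5: (-6, -5, 11)
  hex 6: (-6, -4, 10)
  hex 7: (-7, -3, 10)
  hex 8: (-8, -2, 10)
  hex 9: (-9, -2, 11)
  hex 10: (-10, -2, 12)
  hex 11: (-10, -3, 13)
Sorted: 12 hexes.

Answer: -10 -4 14
-10 -3 13
-10 -2 12
-9 -5 14
-9 -2 11
-8 -6 14
-8 -2 10
-7 -6 13
-7 -3 10
-6 -6 12
-6 -5 11
-6 -4 10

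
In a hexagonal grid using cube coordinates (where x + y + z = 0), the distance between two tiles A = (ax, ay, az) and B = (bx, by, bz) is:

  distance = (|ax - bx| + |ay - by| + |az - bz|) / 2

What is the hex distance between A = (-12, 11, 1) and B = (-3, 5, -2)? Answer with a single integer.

Answer: 9

Derivation:
|ax - bx| = |-12 - (-3)| = 9
|ay - by| = |11 - 5| = 6
|az - bz| = |1 - (-2)| = 3
distance = (9 + 6 + 3) / 2 = 18 / 2 = 9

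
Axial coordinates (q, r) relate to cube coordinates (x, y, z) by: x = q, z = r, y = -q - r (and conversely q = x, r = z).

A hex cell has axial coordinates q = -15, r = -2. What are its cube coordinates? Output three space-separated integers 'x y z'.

Answer: -15 17 -2

Derivation:
x = q = -15
z = r = -2
y = -x - z = -(-15) - (-2) = 17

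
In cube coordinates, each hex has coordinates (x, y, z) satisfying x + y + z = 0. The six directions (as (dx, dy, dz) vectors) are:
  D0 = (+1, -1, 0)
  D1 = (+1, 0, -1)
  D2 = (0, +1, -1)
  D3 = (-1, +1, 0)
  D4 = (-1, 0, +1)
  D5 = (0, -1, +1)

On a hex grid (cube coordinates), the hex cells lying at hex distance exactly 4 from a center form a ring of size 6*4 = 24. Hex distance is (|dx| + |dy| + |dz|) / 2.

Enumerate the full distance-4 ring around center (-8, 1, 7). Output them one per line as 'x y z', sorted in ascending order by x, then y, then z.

Walk ring at distance 4 from (-8, 1, 7):
Start at center + D4*4 = (-12, 1, 11)
  hex 0: (-12, 1, 11)
  hex 1: (-11, 0, 11)
  hex 2: (-10, -1, 11)
  hex 3: (-9, -2, 11)
  hex 4: (-8, -3, 11)
  hex 5: (-7, -3, 10)
  hex 6: (-6, -3, 9)
  hex 7: (-5, -3, 8)
  hex 8: (-4, -3, 7)
  hex 9: (-4, -2, 6)
  hex 10: (-4, -1, 5)
  hex 11: (-4, 0, 4)
  hex 12: (-4, 1, 3)
  hex 13: (-5, 2, 3)
  hex 14: (-6, 3, 3)
  hex 15: (-7, 4, 3)
  hex 16: (-8, 5, 3)
  hex 17: (-9, 5, 4)
  hex 18: (-10, 5, 5)
  hex 19: (-11, 5, 6)
  hex 20: (-12, 5, 7)
  hex 21: (-12, 4, 8)
  hex 22: (-12, 3, 9)
  hex 23: (-12, 2, 10)
Sorted: 24 hexes.

Answer: -12 1 11
-12 2 10
-12 3 9
-12 4 8
-12 5 7
-11 0 11
-11 5 6
-10 -1 11
-10 5 5
-9 -2 11
-9 5 4
-8 -3 11
-8 5 3
-7 -3 10
-7 4 3
-6 -3 9
-6 3 3
-5 -3 8
-5 2 3
-4 -3 7
-4 -2 6
-4 -1 5
-4 0 4
-4 1 3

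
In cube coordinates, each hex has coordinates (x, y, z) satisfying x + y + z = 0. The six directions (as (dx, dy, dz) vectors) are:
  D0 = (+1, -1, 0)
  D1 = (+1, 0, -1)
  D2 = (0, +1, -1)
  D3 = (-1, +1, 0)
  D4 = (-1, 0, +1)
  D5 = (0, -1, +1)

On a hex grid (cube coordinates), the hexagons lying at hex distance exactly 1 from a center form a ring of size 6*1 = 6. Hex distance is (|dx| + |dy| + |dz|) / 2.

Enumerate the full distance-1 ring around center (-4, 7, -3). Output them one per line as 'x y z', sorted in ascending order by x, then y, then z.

Answer: -5 7 -2
-5 8 -3
-4 6 -2
-4 8 -4
-3 6 -3
-3 7 -4

Derivation:
Walk ring at distance 1 from (-4, 7, -3):
Start at center + D4*1 = (-5, 7, -2)
  hex 0: (-5, 7, -2)
  hex 1: (-4, 6, -2)
  hex 2: (-3, 6, -3)
  hex 3: (-3, 7, -4)
  hex 4: (-4, 8, -4)
  hex 5: (-5, 8, -3)
Sorted: 6 hexes.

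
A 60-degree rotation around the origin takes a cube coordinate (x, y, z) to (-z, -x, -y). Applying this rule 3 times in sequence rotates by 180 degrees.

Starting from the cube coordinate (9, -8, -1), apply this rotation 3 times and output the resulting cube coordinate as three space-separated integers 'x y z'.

Answer: -9 8 1

Derivation:
Start: (9, -8, -1)
Step 1: (9, -8, -1) -> (-(-1), -(9), -(-8)) = (1, -9, 8)
Step 2: (1, -9, 8) -> (-(8), -(1), -(-9)) = (-8, -1, 9)
Step 3: (-8, -1, 9) -> (-(9), -(-8), -(-1)) = (-9, 8, 1)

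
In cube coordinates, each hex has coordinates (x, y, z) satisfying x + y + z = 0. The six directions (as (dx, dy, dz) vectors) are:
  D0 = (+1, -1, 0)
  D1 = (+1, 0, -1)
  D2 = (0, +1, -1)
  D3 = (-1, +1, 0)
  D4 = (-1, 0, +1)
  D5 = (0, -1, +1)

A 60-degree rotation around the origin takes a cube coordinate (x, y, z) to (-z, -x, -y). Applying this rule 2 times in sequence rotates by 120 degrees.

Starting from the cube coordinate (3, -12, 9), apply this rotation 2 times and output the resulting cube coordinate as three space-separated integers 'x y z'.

Start: (3, -12, 9)
Step 1: (3, -12, 9) -> (-(9), -(3), -(-12)) = (-9, -3, 12)
Step 2: (-9, -3, 12) -> (-(12), -(-9), -(-3)) = (-12, 9, 3)

Answer: -12 9 3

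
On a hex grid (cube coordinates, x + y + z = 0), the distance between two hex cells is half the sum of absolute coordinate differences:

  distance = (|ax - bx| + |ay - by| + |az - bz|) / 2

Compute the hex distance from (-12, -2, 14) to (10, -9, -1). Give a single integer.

|ax - bx| = |-12 - 10| = 22
|ay - by| = |-2 - (-9)| = 7
|az - bz| = |14 - (-1)| = 15
distance = (22 + 7 + 15) / 2 = 44 / 2 = 22

Answer: 22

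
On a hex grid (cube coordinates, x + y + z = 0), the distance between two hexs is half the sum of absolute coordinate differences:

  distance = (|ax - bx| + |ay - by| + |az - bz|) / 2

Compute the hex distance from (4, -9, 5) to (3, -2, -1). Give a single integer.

Answer: 7

Derivation:
|ax - bx| = |4 - 3| = 1
|ay - by| = |-9 - (-2)| = 7
|az - bz| = |5 - (-1)| = 6
distance = (1 + 7 + 6) / 2 = 14 / 2 = 7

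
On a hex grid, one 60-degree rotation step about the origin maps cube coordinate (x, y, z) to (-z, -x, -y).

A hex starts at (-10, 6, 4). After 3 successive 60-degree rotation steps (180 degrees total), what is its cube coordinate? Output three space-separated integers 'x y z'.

Start: (-10, 6, 4)
Step 1: (-10, 6, 4) -> (-(4), -(-10), -(6)) = (-4, 10, -6)
Step 2: (-4, 10, -6) -> (-(-6), -(-4), -(10)) = (6, 4, -10)
Step 3: (6, 4, -10) -> (-(-10), -(6), -(4)) = (10, -6, -4)

Answer: 10 -6 -4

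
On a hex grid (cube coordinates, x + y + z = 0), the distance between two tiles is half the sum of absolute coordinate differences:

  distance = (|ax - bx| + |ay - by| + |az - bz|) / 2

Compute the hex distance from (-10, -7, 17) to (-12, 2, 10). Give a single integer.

|ax - bx| = |-10 - (-12)| = 2
|ay - by| = |-7 - 2| = 9
|az - bz| = |17 - 10| = 7
distance = (2 + 9 + 7) / 2 = 18 / 2 = 9

Answer: 9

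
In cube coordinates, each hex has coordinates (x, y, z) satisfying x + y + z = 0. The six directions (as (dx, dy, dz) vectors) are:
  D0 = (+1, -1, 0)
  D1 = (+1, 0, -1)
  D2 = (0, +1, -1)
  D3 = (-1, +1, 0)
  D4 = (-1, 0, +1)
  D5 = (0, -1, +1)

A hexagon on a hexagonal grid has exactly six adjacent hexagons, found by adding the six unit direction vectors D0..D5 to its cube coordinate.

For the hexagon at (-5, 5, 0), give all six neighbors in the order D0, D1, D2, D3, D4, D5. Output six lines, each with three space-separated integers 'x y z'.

Answer: -4 4 0
-4 5 -1
-5 6 -1
-6 6 0
-6 5 1
-5 4 1

Derivation:
Center: (-5, 5, 0). Add each direction:
  D0: (-5, 5, 0) + (1, -1, 0) = (-4, 4, 0)
  D1: (-5, 5, 0) + (1, 0, -1) = (-4, 5, -1)
  D2: (-5, 5, 0) + (0, 1, -1) = (-5, 6, -1)
  D3: (-5, 5, 0) + (-1, 1, 0) = (-6, 6, 0)
  D4: (-5, 5, 0) + (-1, 0, 1) = (-6, 5, 1)
  D5: (-5, 5, 0) + (0, -1, 1) = (-5, 4, 1)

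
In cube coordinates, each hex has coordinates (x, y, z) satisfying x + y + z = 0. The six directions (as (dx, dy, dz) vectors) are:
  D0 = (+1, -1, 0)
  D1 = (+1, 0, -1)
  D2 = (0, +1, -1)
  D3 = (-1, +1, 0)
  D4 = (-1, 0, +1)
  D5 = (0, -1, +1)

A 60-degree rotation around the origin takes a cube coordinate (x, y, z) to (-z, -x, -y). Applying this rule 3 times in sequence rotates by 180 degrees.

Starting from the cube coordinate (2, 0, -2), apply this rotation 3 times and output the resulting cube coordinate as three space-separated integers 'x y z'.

Start: (2, 0, -2)
Step 1: (2, 0, -2) -> (-(-2), -(2), -(0)) = (2, -2, 0)
Step 2: (2, -2, 0) -> (-(0), -(2), -(-2)) = (0, -2, 2)
Step 3: (0, -2, 2) -> (-(2), -(0), -(-2)) = (-2, 0, 2)

Answer: -2 0 2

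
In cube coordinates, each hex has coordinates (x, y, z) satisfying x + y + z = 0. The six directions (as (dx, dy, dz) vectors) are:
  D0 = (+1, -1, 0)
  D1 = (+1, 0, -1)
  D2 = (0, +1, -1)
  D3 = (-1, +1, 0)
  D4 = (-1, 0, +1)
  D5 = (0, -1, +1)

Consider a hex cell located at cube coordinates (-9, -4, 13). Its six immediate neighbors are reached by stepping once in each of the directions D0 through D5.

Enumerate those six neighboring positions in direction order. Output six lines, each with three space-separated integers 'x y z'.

Center: (-9, -4, 13). Add each direction:
  D0: (-9, -4, 13) + (1, -1, 0) = (-8, -5, 13)
  D1: (-9, -4, 13) + (1, 0, -1) = (-8, -4, 12)
  D2: (-9, -4, 13) + (0, 1, -1) = (-9, -3, 12)
  D3: (-9, -4, 13) + (-1, 1, 0) = (-10, -3, 13)
  D4: (-9, -4, 13) + (-1, 0, 1) = (-10, -4, 14)
  D5: (-9, -4, 13) + (0, -1, 1) = (-9, -5, 14)

Answer: -8 -5 13
-8 -4 12
-9 -3 12
-10 -3 13
-10 -4 14
-9 -5 14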